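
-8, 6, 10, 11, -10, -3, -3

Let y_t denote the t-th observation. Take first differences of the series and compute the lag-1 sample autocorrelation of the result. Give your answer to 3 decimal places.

First differences Δy: 14, 4, 1, -21, 7, 0
Mean of differences = 0.8333
Numerator Σ(Δy_t−Δȳ)(Δy_{t+1}−Δȳ) = -101.1944
Denominator Σ(Δy_t−Δȳ)² = 698.8333
r_1(Δy) = -101.1944 / 698.8333 = -0.145

-0.145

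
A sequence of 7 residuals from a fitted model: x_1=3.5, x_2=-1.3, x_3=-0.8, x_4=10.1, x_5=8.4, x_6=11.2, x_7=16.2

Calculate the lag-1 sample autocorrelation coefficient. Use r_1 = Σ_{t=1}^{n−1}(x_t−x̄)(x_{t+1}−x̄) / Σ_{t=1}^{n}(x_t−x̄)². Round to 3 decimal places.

Mean x̄ = (3.5 − 1.3 − 0.8 + 10.1 + 8.4 + 11.2 + 16.2)/7 = 6.7571
Deviations from mean: -3.2571, -8.0571, -7.5571, 3.3429, 1.6429, 4.4429, 9.4429
Numerator Σ_{t=1}^{6}(x_t−x̄)(x_{t+1}−x̄) = 116.6139
Denominator Σ(x_t−x̄)² = 255.4171
r_1 = 116.6139 / 255.4171 = 0.457

0.457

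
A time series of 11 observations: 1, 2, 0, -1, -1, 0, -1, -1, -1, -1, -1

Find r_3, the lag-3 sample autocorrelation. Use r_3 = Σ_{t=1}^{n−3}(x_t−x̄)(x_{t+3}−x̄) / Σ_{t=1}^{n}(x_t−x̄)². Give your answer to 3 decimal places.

Mean x̄ = (1 + 2 + 0 − 1 − 1 + 0 − 1 − 1 − 1 − 1 − 1)/11 = -0.3636
Numerator Σ_{t=1}^{8}(x_t−x̄)(x_{t+3}−x̄) = -0.8512
Denominator Σ(x_t−x̄)² = 10.5455
r_3 = -0.8512 / 10.5455 = -0.081

-0.081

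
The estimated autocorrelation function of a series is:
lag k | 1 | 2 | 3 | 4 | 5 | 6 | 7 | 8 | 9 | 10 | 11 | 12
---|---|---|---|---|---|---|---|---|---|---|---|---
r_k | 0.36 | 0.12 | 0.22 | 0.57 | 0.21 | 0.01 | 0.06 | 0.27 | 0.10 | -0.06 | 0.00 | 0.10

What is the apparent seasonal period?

4

The largest autocorrelation is r_4 = 0.57; the remaining lags stay at or below 0.36. The elevated value at lag 1 (0.36), dropping to 0.12 at lag 2, reflects decaying short-term dependence rather than seasonality.
The dominant spike at lag 4 indicates a seasonal period of 4.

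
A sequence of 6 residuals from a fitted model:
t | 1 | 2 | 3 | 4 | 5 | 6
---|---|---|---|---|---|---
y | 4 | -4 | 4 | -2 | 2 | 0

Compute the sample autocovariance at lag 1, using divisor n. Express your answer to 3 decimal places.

-7.407

Mean ȳ = (4 − 4 + 4 − 2 + 2 + 0)/6 = 0.6667
Σ_{t=1}^{5}(y_t−ȳ)(y_{t+1}−ȳ) = -44.4444
γ_1 = -44.4444 / 6 = -7.407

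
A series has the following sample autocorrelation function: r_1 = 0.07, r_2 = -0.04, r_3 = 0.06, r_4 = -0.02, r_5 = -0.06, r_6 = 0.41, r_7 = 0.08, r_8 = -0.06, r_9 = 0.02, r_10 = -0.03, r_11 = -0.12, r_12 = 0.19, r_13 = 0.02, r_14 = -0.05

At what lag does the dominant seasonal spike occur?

6

The largest autocorrelation is r_6 = 0.41, with a weaker echo at lag 12 (0.19); the remaining lags stay at or below 0.08.
The dominant spike at lag 6 indicates a seasonal period of 6.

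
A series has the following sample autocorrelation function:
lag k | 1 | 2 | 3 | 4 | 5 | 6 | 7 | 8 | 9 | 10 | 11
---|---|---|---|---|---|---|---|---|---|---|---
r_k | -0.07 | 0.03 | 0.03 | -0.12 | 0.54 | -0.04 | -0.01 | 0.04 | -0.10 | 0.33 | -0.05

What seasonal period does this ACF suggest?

5

The largest autocorrelation is r_5 = 0.54, with a weaker echo at lag 10 (0.33); the remaining lags stay at or below 0.04.
The dominant spike at lag 5 indicates a seasonal period of 5.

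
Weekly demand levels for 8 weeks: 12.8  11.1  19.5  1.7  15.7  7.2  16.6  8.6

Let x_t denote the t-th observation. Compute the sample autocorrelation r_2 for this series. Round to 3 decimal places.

0.535

Mean x̄ = (12.8 + 11.1 + 19.5 + 1.7 + 15.7 + 7.2 + 16.6 + 8.6)/8 = 11.6500
Numerator Σ_{t=1}^{6}(x_t−x̄)(x_{t+2}−x̄) = 124.1900
Denominator Σ(x_t−x̄)² = 232.2600
r_2 = 124.1900 / 232.2600 = 0.535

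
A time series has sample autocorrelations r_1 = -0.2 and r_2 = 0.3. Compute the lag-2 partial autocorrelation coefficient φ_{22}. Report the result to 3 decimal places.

0.271

φ_{22} = (r_2 − r_1²) / (1 − r_1²)
r_1² = (-0.2)² = 0.04
Numerator = 0.3 − 0.0400 = 0.2600; denominator = 1 − 0.0400 = 0.9600
φ_{22} = 0.2600 / 0.9600 = 0.271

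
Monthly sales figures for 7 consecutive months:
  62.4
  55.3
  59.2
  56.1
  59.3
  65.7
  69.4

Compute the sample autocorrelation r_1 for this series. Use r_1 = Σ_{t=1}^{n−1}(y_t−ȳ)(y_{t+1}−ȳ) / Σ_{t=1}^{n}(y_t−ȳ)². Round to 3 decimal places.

Mean ȳ = (62.4 + 55.3 + 59.2 + 56.1 + 59.3 + 65.7 + 69.4)/7 = 61.0571
Σ(y_t−ȳ)(y_{t+1}−ȳ) = (-7.7310) + (10.6918) + (9.2061) + (8.7104) + (-8.1582) + (38.7347) = 51.4539
Denominator Σ(y_t−ȳ)² = 157.2171
r_1 = 51.4539 / 157.2171 = 0.327

0.327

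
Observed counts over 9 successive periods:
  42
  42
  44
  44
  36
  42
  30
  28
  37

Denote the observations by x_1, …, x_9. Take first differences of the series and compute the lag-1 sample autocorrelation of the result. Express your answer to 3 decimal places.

-0.373

First differences Δx: 0, 2, 0, -8, 6, -12, -2, 9
Mean of differences = -0.6250
Numerator Σ(Δx_t−Δx̄)(Δx_{t+1}−Δx̄) = -123.1406
Denominator Σ(Δx_t−Δx̄)² = 329.8750
r_1(Δx) = -123.1406 / 329.8750 = -0.373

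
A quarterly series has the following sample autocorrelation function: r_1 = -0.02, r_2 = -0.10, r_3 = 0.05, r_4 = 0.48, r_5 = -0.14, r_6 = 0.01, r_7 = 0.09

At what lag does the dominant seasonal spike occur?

The largest autocorrelation is r_4 = 0.48; the remaining lags stay at or below 0.09.
The dominant spike at lag 4 indicates a seasonal period of 4.

4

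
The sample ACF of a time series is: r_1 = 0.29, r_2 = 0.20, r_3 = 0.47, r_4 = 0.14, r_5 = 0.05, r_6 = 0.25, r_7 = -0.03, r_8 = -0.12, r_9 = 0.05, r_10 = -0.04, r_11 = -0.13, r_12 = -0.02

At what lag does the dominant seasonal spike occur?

3

The largest autocorrelation is r_3 = 0.47; the remaining lags stay at or below 0.29. The elevated value at lag 1 (0.29), dropping to 0.20 at lag 2, reflects decaying short-term dependence rather than seasonality.
The dominant spike at lag 3 indicates a seasonal period of 3.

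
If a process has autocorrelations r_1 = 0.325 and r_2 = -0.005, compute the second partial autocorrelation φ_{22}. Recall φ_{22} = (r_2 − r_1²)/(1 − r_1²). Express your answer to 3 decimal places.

φ_{22} = (r_2 − r_1²) / (1 − r_1²)
r_1² = (0.325)² = 0.105625
Numerator = -0.005 − 0.1056 = -0.1106; denominator = 1 − 0.1056 = 0.8944
φ_{22} = -0.1106 / 0.8944 = -0.124

-0.124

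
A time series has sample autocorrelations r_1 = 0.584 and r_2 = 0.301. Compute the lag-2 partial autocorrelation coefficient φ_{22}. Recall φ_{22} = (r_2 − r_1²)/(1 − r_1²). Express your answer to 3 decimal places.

φ_{22} = (r_2 − r_1²) / (1 − r_1²)
r_1² = (0.584)² = 0.341056
Numerator = 0.301 − 0.3411 = -0.0401; denominator = 1 − 0.3411 = 0.6589
φ_{22} = -0.0401 / 0.6589 = -0.061

-0.061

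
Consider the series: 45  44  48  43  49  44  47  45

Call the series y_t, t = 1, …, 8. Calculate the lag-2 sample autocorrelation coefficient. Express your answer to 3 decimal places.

Mean ȳ = (45 + 44 + 48 + 43 + 49 + 44 + 47 + 45)/8 = 45.6250
Σ(y_t−ȳ)(y_{t+2}−ȳ) = (-1.4844) + (4.2656) + (8.0156) + (4.2656) + (4.6406) + (1.0156) = 20.7188
Denominator Σ(y_t−ȳ)² = 31.8750
r_2 = 20.7188 / 31.8750 = 0.650

0.650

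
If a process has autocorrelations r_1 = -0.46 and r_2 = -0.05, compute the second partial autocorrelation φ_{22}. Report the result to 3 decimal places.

-0.332

φ_{22} = (r_2 − r_1²) / (1 − r_1²)
r_1² = (-0.46)² = 0.2116
Numerator = -0.05 − 0.2116 = -0.2616; denominator = 1 − 0.2116 = 0.7884
φ_{22} = -0.2616 / 0.7884 = -0.332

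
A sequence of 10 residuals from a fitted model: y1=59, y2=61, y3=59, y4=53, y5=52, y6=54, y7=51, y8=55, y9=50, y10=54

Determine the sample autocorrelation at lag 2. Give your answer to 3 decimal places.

0.200

Mean ȳ = (59 + 61 + 59 + 53 + 52 + 54 + 51 + 55 + 50 + 54)/10 = 54.8000
Numerator Σ_{t=1}^{8}(y_t−ȳ)(y_{t+2}−ȳ) = 24.7200
Denominator Σ(y_t−ȳ)² = 123.6000
r_2 = 24.7200 / 123.6000 = 0.200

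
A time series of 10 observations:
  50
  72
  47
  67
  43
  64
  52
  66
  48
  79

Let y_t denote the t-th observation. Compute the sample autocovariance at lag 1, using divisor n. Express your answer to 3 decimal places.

-96.064

Mean ȳ = (50 + 72 + 47 + 67 + 43 + 64 + 52 + 66 + 48 + 79)/10 = 58.8000
Σ_{t=1}^{9}(y_t−ȳ)(y_{t+1}−ȳ) = -960.6400
γ_1 = -960.6400 / 10 = -96.064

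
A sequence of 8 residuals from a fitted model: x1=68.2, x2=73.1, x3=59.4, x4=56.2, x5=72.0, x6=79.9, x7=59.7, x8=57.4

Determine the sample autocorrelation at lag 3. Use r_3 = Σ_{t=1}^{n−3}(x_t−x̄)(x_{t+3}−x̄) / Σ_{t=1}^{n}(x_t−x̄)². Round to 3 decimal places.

-0.115

Mean x̄ = (68.2 + 73.1 + 59.4 + 56.2 + 72.0 + 79.9 + 59.7 + 57.4)/8 = 65.7375
Deviations from mean: 2.4625, 7.3625, -6.3375, -9.5375, 6.2625, 14.1625, -6.0375, -8.3375
Numerator Σ_{t=1}^{5}(x_t−x̄)(x_{t+3}−x̄) = -61.7642
Denominator Σ(x_t−x̄)² = 537.1588
r_3 = -61.7642 / 537.1588 = -0.115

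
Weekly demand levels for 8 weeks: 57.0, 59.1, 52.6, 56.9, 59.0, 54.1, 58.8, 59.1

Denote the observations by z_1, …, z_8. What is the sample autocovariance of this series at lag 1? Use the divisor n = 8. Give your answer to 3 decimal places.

Mean z̄ = (57.0 + 59.1 + 52.6 + 56.9 + 59.0 + 54.1 + 58.8 + 59.1)/8 = 57.0750
Deviations: -0.0750, 2.0250, -4.4750, -0.1750, 1.9250, -2.9750, 1.7250, 2.0250
Σ_{t=1}^{7}(z_t−z̄)(z_{t+1}−z̄) = -16.1331
γ_1 = -16.1331 / 8 = -2.017

-2.017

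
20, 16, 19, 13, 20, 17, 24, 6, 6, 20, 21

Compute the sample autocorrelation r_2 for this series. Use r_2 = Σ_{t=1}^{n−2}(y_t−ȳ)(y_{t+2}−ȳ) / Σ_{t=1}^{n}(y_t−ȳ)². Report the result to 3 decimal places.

Mean ȳ = (20 + 16 + 19 + 13 + 20 + 17 + 24 + 6 + 6 + 20 + 21)/11 = 16.5455
Numerator Σ_{t=1}^{9}(y_t−ȳ)(y_{t+2}−ȳ) = -123.7769
Denominator Σ(y_t−ȳ)² = 352.7273
r_2 = -123.7769 / 352.7273 = -0.351

-0.351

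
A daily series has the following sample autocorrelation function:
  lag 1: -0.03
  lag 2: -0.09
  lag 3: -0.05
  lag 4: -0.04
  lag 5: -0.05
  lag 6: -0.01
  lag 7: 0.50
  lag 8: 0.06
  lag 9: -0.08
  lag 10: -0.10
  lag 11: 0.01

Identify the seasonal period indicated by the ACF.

The largest autocorrelation is r_7 = 0.50; the remaining lags stay at or below 0.06.
The dominant spike at lag 7 indicates a seasonal period of 7.

7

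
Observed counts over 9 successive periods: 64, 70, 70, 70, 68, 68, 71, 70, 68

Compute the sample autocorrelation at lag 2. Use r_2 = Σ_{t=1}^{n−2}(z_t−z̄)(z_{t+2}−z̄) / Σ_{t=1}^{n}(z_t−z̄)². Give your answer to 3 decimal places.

Mean z̄ = (64 + 70 + 70 + 70 + 68 + 68 + 71 + 70 + 68)/9 = 68.7778
Numerator Σ_{t=1}^{7}(z_t−z̄)(z_{t+2}−z̄) = -10.6543
Denominator Σ(z_t−z̄)² = 35.5556
r_2 = -10.6543 / 35.5556 = -0.300

-0.300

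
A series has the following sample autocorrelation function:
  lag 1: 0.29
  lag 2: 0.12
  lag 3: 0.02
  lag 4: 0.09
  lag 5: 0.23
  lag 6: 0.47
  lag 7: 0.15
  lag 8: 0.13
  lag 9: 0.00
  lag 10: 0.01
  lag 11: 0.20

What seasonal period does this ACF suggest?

The largest autocorrelation is r_6 = 0.47; the remaining lags stay at or below 0.29. The elevated value at lag 1 (0.29), dropping to 0.12 at lag 2, reflects decaying short-term dependence rather than seasonality.
The dominant spike at lag 6 indicates a seasonal period of 6.

6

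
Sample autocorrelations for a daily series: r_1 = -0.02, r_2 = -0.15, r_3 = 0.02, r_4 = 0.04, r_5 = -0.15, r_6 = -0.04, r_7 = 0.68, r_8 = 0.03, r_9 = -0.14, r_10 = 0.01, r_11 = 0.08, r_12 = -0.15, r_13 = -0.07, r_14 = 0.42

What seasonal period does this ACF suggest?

7

The largest autocorrelation is r_7 = 0.68, with a weaker echo at lag 14 (0.42); the remaining lags stay at or below 0.08.
The dominant spike at lag 7 indicates a seasonal period of 7.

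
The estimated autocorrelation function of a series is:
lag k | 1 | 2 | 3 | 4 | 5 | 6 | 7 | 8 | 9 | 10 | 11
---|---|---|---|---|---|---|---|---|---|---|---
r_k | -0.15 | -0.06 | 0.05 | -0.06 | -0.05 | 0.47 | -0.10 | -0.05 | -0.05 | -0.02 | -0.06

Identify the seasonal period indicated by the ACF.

6

The largest autocorrelation is r_6 = 0.47; the remaining lags stay at or below 0.05.
The dominant spike at lag 6 indicates a seasonal period of 6.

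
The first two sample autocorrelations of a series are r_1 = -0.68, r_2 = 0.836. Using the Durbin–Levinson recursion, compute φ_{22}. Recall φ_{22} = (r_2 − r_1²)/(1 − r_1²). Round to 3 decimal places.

φ_{22} = (r_2 − r_1²) / (1 − r_1²)
r_1² = (-0.68)² = 0.4624
Numerator = 0.836 − 0.4624 = 0.3736; denominator = 1 − 0.4624 = 0.5376
φ_{22} = 0.3736 / 0.5376 = 0.695

0.695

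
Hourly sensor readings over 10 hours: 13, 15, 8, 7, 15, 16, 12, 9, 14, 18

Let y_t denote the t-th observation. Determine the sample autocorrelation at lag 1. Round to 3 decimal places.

Mean ȳ = (13 + 15 + 8 + 7 + 15 + 16 + 12 + 9 + 14 + 18)/10 = 12.7000
Numerator Σ_{t=1}^{9}(y_t−ȳ)(y_{t+1}−ȳ) = 13.5100
Denominator Σ(y_t−ȳ)² = 120.1000
r_1 = 13.5100 / 120.1000 = 0.112

0.112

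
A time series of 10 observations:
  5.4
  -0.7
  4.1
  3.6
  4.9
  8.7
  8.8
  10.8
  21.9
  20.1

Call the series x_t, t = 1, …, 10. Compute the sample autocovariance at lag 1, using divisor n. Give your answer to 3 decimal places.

Mean x̄ = (5.4 − 0.7 + 4.1 + 3.6 + 4.9 + 8.7 + 8.8 + 10.8 + 21.9 + 20.1)/10 = 8.7600
Σ_{t=1}^{9}(x_t−x̄)(x_{t+1}−x̄) = 295.9564
γ_1 = 295.9564 / 10 = 29.596

29.596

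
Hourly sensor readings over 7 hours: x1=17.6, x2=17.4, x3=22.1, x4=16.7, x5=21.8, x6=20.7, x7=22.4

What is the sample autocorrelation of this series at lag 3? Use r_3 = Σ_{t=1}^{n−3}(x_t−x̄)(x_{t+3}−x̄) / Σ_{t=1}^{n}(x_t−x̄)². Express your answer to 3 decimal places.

-0.106

Mean x̄ = (17.6 + 17.4 + 22.1 + 16.7 + 21.8 + 20.7 + 22.4)/7 = 19.8143
Σ(x_t−x̄)(x_{t+3}−x̄) = (6.8959) + (-4.7941) + (2.0245) + (-8.0527) = -3.9263
Denominator Σ(x_t−x̄)² = 37.0686
r_3 = -3.9263 / 37.0686 = -0.106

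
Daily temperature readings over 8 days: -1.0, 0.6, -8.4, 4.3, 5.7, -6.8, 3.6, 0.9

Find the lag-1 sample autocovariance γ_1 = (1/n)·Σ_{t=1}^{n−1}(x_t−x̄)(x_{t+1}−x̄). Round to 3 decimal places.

Mean x̄ = (-1.0 + 0.6 − 8.4 + 4.3 + 5.7 − 6.8 + 3.6 + 0.9)/8 = -0.1375
Σ_{t=1}^{7}(x_t−x̄)(x_{t+1}−x̄) = -77.4064
γ_1 = -77.4064 / 8 = -9.676

-9.676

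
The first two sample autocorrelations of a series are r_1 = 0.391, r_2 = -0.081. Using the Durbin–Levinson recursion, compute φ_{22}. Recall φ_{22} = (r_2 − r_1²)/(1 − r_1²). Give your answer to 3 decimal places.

-0.276

φ_{22} = (r_2 − r_1²) / (1 − r_1²)
r_1² = (0.391)² = 0.152881
Numerator = -0.081 − 0.1529 = -0.2339; denominator = 1 − 0.1529 = 0.8471
φ_{22} = -0.2339 / 0.8471 = -0.276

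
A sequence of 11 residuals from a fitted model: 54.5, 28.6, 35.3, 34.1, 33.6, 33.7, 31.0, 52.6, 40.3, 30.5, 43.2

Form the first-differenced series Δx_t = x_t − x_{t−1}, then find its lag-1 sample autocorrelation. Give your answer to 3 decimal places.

First differences Δx: -25.9, 6.7, -1.2, -0.5, 0.1, -2.7, 21.6, -12.3, -9.8, 12.7
Mean of differences = -1.1300
Numerator Σ(Δx_t−Δx̄)(Δx_{t+1}−Δx̄) = -508.3399
Denominator Σ(Δx_t−Δx̄)² = 1587.1010
r_1(Δx) = -508.3399 / 1587.1010 = -0.320

-0.320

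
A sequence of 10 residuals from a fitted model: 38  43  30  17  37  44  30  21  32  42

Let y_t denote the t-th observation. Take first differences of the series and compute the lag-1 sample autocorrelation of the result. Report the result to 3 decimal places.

First differences Δy: 5, -13, -13, 20, 7, -14, -9, 11, 10
Mean of differences = 0.4444
Numerator Σ(Δy_t−Δȳ)(Δy_{t+1}−Δȳ) = 27.6914
Denominator Σ(Δy_t−Δȳ)² = 1308.2222
r_1(Δy) = 27.6914 / 1308.2222 = 0.021

0.021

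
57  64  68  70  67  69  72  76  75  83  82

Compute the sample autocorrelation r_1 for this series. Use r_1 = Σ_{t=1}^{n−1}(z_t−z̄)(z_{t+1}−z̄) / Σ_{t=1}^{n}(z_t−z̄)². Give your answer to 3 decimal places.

0.578

Mean z̄ = (57 + 64 + 68 + 70 + 67 + 69 + 72 + 76 + 75 + 83 + 82)/11 = 71.1818
Numerator Σ_{t=1}^{10}(z_t−z̄)(z_{t+1}−z̄) = 336.0579
Denominator Σ(z_t−z̄)² = 581.6364
r_1 = 336.0579 / 581.6364 = 0.578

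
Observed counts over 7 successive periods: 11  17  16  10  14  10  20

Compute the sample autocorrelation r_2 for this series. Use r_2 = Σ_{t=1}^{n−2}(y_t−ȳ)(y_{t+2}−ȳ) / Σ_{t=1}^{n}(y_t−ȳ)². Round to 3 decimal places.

-0.022

Mean ȳ = (11 + 17 + 16 + 10 + 14 + 10 + 20)/7 = 14.0000
Deviations from mean: -3.0000, 3.0000, 2.0000, -4.0000, 0.0000, -4.0000, 6.0000
Numerator Σ_{t=1}^{5}(y_t−ȳ)(y_{t+2}−ȳ) = -2.0000
Denominator Σ(y_t−ȳ)² = 90.0000
r_2 = -2.0000 / 90.0000 = -0.022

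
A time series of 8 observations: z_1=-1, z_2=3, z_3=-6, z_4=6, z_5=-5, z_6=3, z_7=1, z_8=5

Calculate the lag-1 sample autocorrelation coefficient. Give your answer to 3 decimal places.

Mean z̄ = (-1 + 3 − 6 + 6 − 5 + 3 + 1 + 5)/8 = 0.7500
Deviations from mean: -1.7500, 2.2500, -6.7500, 5.2500, -5.7500, 2.2500, 0.2500, 4.2500
Numerator Σ_{t=1}^{7}(z_t−z̄)(z_{t+1}−z̄) = -96.0625
Denominator Σ(z_t−z̄)² = 137.5000
r_1 = -96.0625 / 137.5000 = -0.699

-0.699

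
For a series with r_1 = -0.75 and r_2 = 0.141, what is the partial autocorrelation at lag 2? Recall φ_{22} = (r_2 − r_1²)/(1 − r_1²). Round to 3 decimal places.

φ_{22} = (r_2 − r_1²) / (1 − r_1²)
r_1² = (-0.75)² = 0.5625
Numerator = 0.141 − 0.5625 = -0.4215; denominator = 1 − 0.5625 = 0.4375
φ_{22} = -0.4215 / 0.4375 = -0.963

-0.963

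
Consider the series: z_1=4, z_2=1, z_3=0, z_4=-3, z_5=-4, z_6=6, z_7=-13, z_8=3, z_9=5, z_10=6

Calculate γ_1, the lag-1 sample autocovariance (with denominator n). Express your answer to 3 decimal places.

-7.775

Mean z̄ = (4 + 1 + 0 − 3 − 4 + 6 − 13 + 3 + 5 + 6)/10 = 0.5000
Σ_{t=1}^{9}(z_t−z̄)(z_{t+1}−z̄) = -77.7500
γ_1 = -77.7500 / 10 = -7.775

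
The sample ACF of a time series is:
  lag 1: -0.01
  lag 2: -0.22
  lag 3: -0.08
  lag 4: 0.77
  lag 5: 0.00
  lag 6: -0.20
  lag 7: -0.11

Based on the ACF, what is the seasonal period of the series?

The largest autocorrelation is r_4 = 0.77; the remaining lags stay at or below 0.00.
The dominant spike at lag 4 indicates a seasonal period of 4.

4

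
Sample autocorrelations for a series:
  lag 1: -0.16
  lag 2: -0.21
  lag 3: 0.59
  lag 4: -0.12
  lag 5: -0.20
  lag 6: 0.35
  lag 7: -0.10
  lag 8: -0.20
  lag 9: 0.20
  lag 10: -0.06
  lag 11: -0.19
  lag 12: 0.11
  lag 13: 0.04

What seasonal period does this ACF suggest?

3

The largest autocorrelation is r_3 = 0.59, with weaker echoes at lags 6 (0.35) and 9 (0.20); the remaining lags stay at or below 0.11.
The dominant spike at lag 3 indicates a seasonal period of 3.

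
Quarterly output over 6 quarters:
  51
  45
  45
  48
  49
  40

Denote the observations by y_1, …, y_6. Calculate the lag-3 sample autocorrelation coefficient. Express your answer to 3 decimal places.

Mean ȳ = (51 + 45 + 45 + 48 + 49 + 40)/6 = 46.3333
Σ(y_t−ȳ)(y_{t+3}−ȳ) = (7.7778) + (-3.5556) + (8.4444) = 12.6667
Denominator Σ(y_t−ȳ)² = 75.3333
r_3 = 12.6667 / 75.3333 = 0.168

0.168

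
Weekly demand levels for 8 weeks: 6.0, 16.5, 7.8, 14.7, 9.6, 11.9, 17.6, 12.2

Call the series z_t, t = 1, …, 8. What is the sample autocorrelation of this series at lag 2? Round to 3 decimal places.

Mean z̄ = (6.0 + 16.5 + 7.8 + 14.7 + 9.6 + 11.9 + 17.6 + 12.2)/8 = 12.0375
Σ(z_t−z̄)(z_{t+2}−z̄) = (25.5839) + (11.8814) + (10.3289) + (-0.3661) + (-13.5586) + (-0.0223) = 33.8472
Denominator Σ(z_t−z̄)² = 118.3388
r_2 = 33.8472 / 118.3388 = 0.286

0.286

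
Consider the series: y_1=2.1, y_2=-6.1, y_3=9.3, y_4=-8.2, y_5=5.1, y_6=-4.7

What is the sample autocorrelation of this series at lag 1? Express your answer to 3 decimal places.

Mean ȳ = (2.1 − 6.1 + 9.3 − 8.2 + 5.1 − 4.7)/6 = -0.4167
Deviations from mean: 2.5167, -5.6833, 9.7167, -7.7833, 5.5167, -4.2833
Numerator Σ_{t=1}^{5}(y_t−ȳ)(y_{t+1}−ȳ) = -211.7219
Denominator Σ(y_t−ȳ)² = 242.4083
r_1 = -211.7219 / 242.4083 = -0.873

-0.873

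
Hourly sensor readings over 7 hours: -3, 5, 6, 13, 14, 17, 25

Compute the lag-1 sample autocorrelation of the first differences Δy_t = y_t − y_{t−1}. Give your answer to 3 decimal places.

First differences Δy: 8, 1, 7, 1, 3, 8
Mean of differences = 4.6667
Numerator Σ(Δy_t−Δȳ)(Δy_{t+1}−Δȳ) = -28.7778
Denominator Σ(Δy_t−Δȳ)² = 57.3333
r_1(Δy) = -28.7778 / 57.3333 = -0.502

-0.502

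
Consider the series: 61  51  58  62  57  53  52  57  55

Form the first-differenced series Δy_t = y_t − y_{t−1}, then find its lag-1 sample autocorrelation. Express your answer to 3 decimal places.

-0.212

First differences Δy: -10, 7, 4, -5, -4, -1, 5, -2
Mean of differences = -0.7500
Numerator Σ(Δy_t−Δȳ)(Δy_{t+1}−Δȳ) = -49.0625
Denominator Σ(Δy_t−Δȳ)² = 231.5000
r_1(Δy) = -49.0625 / 231.5000 = -0.212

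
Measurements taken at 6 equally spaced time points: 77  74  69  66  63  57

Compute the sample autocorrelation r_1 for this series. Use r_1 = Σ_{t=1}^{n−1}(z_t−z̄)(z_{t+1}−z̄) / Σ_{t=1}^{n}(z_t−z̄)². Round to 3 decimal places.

0.460

Mean z̄ = (77 + 74 + 69 + 66 + 63 + 57)/6 = 67.6667
Deviations from mean: 9.3333, 6.3333, 1.3333, -1.6667, -4.6667, -10.6667
Numerator Σ_{t=1}^{5}(z_t−z̄)(z_{t+1}−z̄) = 122.8889
Denominator Σ(z_t−z̄)² = 267.3333
r_1 = 122.8889 / 267.3333 = 0.460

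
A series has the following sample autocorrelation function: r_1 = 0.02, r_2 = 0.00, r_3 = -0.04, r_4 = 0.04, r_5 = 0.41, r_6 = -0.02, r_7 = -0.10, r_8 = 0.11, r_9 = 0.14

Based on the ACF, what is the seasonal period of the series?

5

The largest autocorrelation is r_5 = 0.41; the remaining lags stay at or below 0.14.
The dominant spike at lag 5 indicates a seasonal period of 5.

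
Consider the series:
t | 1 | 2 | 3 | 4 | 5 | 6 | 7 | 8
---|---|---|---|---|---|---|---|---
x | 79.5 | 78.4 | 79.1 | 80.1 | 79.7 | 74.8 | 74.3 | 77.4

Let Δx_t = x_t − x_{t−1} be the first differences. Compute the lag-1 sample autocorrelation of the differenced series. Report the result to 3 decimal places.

0.030

First differences Δx: -1.1, 0.7, 1.0, -0.4, -4.9, -0.5, 3.1
Mean of differences = -0.3000
Numerator Σ(Δx_t−Δx̄)(Δx_{t+1}−Δx̄) = 1.0700
Denominator Σ(Δx_t−Δx̄)² = 36.1000
r_1(Δx) = 1.0700 / 36.1000 = 0.030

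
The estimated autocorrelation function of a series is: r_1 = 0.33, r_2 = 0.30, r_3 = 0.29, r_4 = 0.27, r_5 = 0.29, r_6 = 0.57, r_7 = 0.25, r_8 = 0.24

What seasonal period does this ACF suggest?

6

The largest autocorrelation is r_6 = 0.57; the remaining lags stay at or below 0.33. The elevated value at lag 1 (0.33), dropping to 0.30 at lag 2, reflects decaying short-term dependence rather than seasonality.
The dominant spike at lag 6 indicates a seasonal period of 6.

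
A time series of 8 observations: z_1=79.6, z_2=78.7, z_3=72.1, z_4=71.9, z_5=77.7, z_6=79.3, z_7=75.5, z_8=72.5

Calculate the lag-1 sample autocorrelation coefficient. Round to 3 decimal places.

0.176

Mean z̄ = (79.6 + 78.7 + 72.1 + 71.9 + 77.7 + 79.3 + 75.5 + 72.5)/8 = 75.9125
Deviations from mean: 3.6875, 2.7875, -3.8125, -4.0125, 1.7875, 3.3875, -0.4125, -3.4125
Σ(z_t−z̄)(z_{t+1}−z̄) = (10.2789) + (-10.6273) + (15.2977) + (-7.1723) + (6.0552) + (-1.3973) + (1.4077) = 13.8423
Denominator Σ(z_t−z̄)² = 78.4888
r_1 = 13.8423 / 78.4888 = 0.176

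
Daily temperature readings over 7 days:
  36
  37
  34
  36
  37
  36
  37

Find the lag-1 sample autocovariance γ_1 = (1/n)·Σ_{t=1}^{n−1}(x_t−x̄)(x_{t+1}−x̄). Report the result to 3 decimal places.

Mean x̄ = (36 + 37 + 34 + 36 + 37 + 36 + 37)/7 = 36.1429
Deviations: -0.1429, 0.8571, -2.1429, -0.1429, 0.8571, -0.1429, 0.8571
Σ_{t=1}^{6}(x_t−x̄)(x_{t+1}−x̄) = -2.0204
γ_1 = -2.0204 / 7 = -0.289

-0.289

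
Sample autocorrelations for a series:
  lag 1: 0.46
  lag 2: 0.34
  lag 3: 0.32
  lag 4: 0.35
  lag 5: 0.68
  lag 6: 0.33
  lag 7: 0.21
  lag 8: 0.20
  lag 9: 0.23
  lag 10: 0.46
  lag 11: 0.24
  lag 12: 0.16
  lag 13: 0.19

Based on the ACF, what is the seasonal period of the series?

The largest autocorrelation is r_5 = 0.68; the remaining lags stay at or below 0.46. The elevated value at lag 1 (0.46), dropping to 0.34 at lag 2, reflects decaying short-term dependence rather than seasonality.
The dominant spike at lag 5 indicates a seasonal period of 5.

5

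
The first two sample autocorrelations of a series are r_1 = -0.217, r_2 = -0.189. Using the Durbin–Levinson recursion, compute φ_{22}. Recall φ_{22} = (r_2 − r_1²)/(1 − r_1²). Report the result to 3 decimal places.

-0.248

φ_{22} = (r_2 − r_1²) / (1 − r_1²)
r_1² = (-0.217)² = 0.047089
Numerator = -0.189 − 0.0471 = -0.2361; denominator = 1 − 0.0471 = 0.9529
φ_{22} = -0.2361 / 0.9529 = -0.248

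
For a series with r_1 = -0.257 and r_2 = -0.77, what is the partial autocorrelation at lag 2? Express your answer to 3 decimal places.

-0.895

φ_{22} = (r_2 − r_1²) / (1 − r_1²)
r_1² = (-0.257)² = 0.066049
Numerator = -0.77 − 0.0660 = -0.8360; denominator = 1 − 0.0660 = 0.9340
φ_{22} = -0.8360 / 0.9340 = -0.895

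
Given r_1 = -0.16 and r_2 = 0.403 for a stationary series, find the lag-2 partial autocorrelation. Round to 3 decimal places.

0.387

φ_{22} = (r_2 − r_1²) / (1 − r_1²)
r_1² = (-0.16)² = 0.0256
Numerator = 0.403 − 0.0256 = 0.3774; denominator = 1 − 0.0256 = 0.9744
φ_{22} = 0.3774 / 0.9744 = 0.387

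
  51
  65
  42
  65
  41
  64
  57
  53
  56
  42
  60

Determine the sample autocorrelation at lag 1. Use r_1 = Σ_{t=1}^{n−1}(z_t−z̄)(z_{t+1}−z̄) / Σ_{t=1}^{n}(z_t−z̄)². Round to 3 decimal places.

Mean z̄ = (51 + 65 + 42 + 65 + 41 + 64 + 57 + 53 + 56 + 42 + 60)/11 = 54.1818
Numerator Σ_{t=1}^{10}(z_t−z̄)(z_{t+1}−z̄) = -640.8512
Denominator Σ(z_t−z̄)² = 857.6364
r_1 = -640.8512 / 857.6364 = -0.747

-0.747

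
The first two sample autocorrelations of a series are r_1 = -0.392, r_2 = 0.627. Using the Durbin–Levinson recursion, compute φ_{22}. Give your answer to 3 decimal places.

0.559

φ_{22} = (r_2 − r_1²) / (1 − r_1²)
r_1² = (-0.392)² = 0.153664
Numerator = 0.627 − 0.1537 = 0.4733; denominator = 1 − 0.1537 = 0.8463
φ_{22} = 0.4733 / 0.8463 = 0.559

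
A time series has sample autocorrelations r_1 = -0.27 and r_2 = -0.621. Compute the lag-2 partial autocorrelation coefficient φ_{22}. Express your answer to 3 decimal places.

-0.748

φ_{22} = (r_2 − r_1²) / (1 − r_1²)
r_1² = (-0.27)² = 0.0729
Numerator = -0.621 − 0.0729 = -0.6939; denominator = 1 − 0.0729 = 0.9271
φ_{22} = -0.6939 / 0.9271 = -0.748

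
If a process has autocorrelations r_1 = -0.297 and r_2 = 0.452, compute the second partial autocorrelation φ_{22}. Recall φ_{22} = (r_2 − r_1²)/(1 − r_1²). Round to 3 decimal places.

φ_{22} = (r_2 − r_1²) / (1 − r_1²)
r_1² = (-0.297)² = 0.088209
Numerator = 0.452 − 0.0882 = 0.3638; denominator = 1 − 0.0882 = 0.9118
φ_{22} = 0.3638 / 0.9118 = 0.399

0.399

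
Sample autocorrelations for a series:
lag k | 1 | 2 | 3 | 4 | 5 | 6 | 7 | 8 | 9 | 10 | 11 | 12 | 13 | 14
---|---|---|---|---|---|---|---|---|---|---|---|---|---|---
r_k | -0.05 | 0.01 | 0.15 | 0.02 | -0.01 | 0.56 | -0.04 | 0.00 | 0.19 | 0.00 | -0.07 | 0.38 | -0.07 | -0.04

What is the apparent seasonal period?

The largest autocorrelation is r_6 = 0.56, with a weaker echo at lag 12 (0.38); the remaining lags stay at or below 0.19.
The dominant spike at lag 6 indicates a seasonal period of 6.

6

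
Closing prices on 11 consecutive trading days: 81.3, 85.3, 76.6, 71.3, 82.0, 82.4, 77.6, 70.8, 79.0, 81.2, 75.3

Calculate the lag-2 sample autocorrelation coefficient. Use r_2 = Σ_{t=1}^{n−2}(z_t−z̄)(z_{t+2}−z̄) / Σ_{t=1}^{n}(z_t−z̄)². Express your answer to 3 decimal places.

Mean z̄ = (81.3 + 85.3 + 76.6 + 71.3 + 82.0 + 82.4 + 77.6 + 70.8 + 79.0 + 81.2 + 75.3)/11 = 78.4364
Numerator Σ_{t=1}^{9}(z_t−z̄)(z_{t+2}−z̄) = -145.6617
Denominator Σ(z_t−z̄)² = 214.8255
r_2 = -145.6617 / 214.8255 = -0.678

-0.678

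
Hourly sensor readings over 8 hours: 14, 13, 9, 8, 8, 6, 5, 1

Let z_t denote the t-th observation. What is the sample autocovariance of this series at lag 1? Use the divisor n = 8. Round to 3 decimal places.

Mean z̄ = (14 + 13 + 9 + 8 + 8 + 6 + 5 + 1)/8 = 8.0000
Σ_{t=1}^{7}(z_t−z̄)(z_{t+1}−z̄) = 62.0000
γ_1 = 62.0000 / 8 = 7.750

7.750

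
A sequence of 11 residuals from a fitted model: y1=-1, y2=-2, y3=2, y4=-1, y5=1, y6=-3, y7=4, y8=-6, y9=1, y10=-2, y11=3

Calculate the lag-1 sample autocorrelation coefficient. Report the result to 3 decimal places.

-0.713

Mean ȳ = (-1 − 2 + 2 − 1 + 1 − 3 + 4 − 6 + 1 − 2 + 3)/11 = -0.3636
Numerator Σ_{t=1}^{10}(y_t−ȳ)(y_{t+1}−ȳ) = -60.3140
Denominator Σ(y_t−ȳ)² = 84.5455
r_1 = -60.3140 / 84.5455 = -0.713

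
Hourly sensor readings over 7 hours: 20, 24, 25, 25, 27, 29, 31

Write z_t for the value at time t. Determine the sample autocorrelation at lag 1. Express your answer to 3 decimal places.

0.416

Mean z̄ = (20 + 24 + 25 + 25 + 27 + 29 + 31)/7 = 25.8571
Numerator Σ_{t=1}^{6}(z_t−z̄)(z_{t+1}−z̄) = 31.9796
Denominator Σ(z_t−z̄)² = 76.8571
r_1 = 31.9796 / 76.8571 = 0.416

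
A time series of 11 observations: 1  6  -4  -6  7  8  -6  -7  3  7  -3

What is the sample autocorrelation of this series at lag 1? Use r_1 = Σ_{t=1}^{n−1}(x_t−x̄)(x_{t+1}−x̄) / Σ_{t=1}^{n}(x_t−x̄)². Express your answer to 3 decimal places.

Mean x̄ = (1 + 6 − 4 − 6 + 7 + 8 − 6 − 7 + 3 + 7 − 3)/11 = 0.5455
Numerator Σ_{t=1}^{10}(x_t−x̄)(x_{t+1}−x̄) = -11.6612
Denominator Σ(x_t−x̄)² = 350.7273
r_1 = -11.6612 / 350.7273 = -0.033

-0.033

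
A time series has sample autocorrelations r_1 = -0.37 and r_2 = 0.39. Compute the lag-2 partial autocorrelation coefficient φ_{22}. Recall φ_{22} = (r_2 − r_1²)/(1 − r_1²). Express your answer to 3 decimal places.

φ_{22} = (r_2 − r_1²) / (1 − r_1²)
r_1² = (-0.37)² = 0.1369
Numerator = 0.39 − 0.1369 = 0.2531; denominator = 1 − 0.1369 = 0.8631
φ_{22} = 0.2531 / 0.8631 = 0.293

0.293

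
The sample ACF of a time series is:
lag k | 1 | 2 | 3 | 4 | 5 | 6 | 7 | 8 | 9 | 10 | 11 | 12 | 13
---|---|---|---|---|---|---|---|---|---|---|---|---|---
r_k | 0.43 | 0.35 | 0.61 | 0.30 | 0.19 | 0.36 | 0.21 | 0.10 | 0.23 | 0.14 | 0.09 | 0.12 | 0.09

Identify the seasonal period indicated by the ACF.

The largest autocorrelation is r_3 = 0.61; the remaining lags stay at or below 0.43. The elevated value at lag 1 (0.43), dropping to 0.35 at lag 2, reflects decaying short-term dependence rather than seasonality.
The dominant spike at lag 3 indicates a seasonal period of 3.

3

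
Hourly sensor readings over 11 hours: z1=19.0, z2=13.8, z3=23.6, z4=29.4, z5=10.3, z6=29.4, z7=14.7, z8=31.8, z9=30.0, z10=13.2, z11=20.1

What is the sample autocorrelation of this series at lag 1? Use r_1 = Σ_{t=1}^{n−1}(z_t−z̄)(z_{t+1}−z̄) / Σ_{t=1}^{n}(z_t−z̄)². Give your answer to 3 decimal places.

-0.410

Mean z̄ = (19.0 + 13.8 + 23.6 + 29.4 + 10.3 + 29.4 + 14.7 + 31.8 + 30.0 + 13.2 + 20.1)/11 = 21.3909
Numerator Σ_{t=1}^{10}(z_t−z̄)(z_{t+1}−z̄) = -252.1474
Denominator Σ(z_t−z̄)² = 615.5091
r_1 = -252.1474 / 615.5091 = -0.410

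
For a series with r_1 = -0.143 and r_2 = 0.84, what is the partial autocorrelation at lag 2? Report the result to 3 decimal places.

0.837

φ_{22} = (r_2 − r_1²) / (1 − r_1²)
r_1² = (-0.143)² = 0.020449
Numerator = 0.84 − 0.0204 = 0.8196; denominator = 1 − 0.0204 = 0.9796
φ_{22} = 0.8196 / 0.9796 = 0.837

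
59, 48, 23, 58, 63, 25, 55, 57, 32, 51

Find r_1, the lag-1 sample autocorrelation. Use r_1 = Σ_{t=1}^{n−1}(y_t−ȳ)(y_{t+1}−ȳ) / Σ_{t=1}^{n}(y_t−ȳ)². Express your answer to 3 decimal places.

-0.381

Mean ȳ = (59 + 48 + 23 + 58 + 63 + 25 + 55 + 57 + 32 + 51)/10 = 47.1000
Numerator Σ_{t=1}^{9}(y_t−ȳ)(y_{t+1}−ȳ) = -756.5100
Denominator Σ(y_t−ȳ)² = 1986.9000
r_1 = -756.5100 / 1986.9000 = -0.381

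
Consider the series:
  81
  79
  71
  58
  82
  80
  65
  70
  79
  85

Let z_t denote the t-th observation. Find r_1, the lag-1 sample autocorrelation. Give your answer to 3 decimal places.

0.018

Mean z̄ = (81 + 79 + 71 + 58 + 82 + 80 + 65 + 70 + 79 + 85)/10 = 75.0000
Numerator Σ_{t=1}^{9}(z_t−z̄)(z_{t+1}−z̄) = 12.0000
Denominator Σ(z_t−z̄)² = 672.0000
r_1 = 12.0000 / 672.0000 = 0.018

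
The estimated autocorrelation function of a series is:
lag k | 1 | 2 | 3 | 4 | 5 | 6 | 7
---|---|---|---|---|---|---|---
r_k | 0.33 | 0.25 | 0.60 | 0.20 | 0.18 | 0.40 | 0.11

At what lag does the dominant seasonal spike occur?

The largest autocorrelation is r_3 = 0.60, with a weaker echo at lag 6 (0.40); the remaining lags stay at or below 0.33. The elevated value at lag 1 (0.33), dropping to 0.25 at lag 2, reflects decaying short-term dependence rather than seasonality.
The dominant spike at lag 3 indicates a seasonal period of 3.

3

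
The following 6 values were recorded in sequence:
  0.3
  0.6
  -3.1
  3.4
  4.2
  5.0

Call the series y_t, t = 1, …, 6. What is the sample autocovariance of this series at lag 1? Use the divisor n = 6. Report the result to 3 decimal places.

Mean ȳ = (0.3 + 0.6 − 3.1 + 3.4 + 4.2 + 5.0)/6 = 1.7333
Σ_{t=1}^{5}(y_t−ȳ)(y_{t+1}−ȳ) = 11.2156
γ_1 = 11.2156 / 6 = 1.869

1.869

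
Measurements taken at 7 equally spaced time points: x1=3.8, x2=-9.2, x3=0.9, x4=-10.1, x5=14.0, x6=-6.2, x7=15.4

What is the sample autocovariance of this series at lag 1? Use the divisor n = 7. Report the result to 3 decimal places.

Mean x̄ = (3.8 − 9.2 + 0.9 − 10.1 + 14.0 − 6.2 + 15.4)/7 = 1.2286
Σ_{t=1}^{6}(x_t−x̄)(x_{t+1}−x̄) = -364.4965
γ_1 = -364.4965 / 7 = -52.071

-52.071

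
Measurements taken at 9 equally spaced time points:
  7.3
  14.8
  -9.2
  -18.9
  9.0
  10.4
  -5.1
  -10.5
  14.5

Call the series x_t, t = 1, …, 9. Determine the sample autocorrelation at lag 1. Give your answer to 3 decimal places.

Mean x̄ = (7.3 + 14.8 − 9.2 − 18.9 + 9.0 + 10.4 − 5.1 − 10.5 + 14.5)/9 = 1.3667
Numerator Σ_{t=1}^{8}(x_t−x̄)(x_{t+1}−x̄) = -71.3644
Denominator Σ(x_t−x̄)² = 1233.0400
r_1 = -71.3644 / 1233.0400 = -0.058

-0.058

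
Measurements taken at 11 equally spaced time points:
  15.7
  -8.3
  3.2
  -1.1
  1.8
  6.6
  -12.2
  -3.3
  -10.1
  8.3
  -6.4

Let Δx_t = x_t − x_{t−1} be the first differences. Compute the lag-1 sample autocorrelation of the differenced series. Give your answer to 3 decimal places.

-0.577

First differences Δx: -24.0, 11.5, -4.3, 2.9, 4.8, -18.8, 8.9, -6.8, 18.4, -14.7
Mean of differences = -2.2100
Numerator Σ(Δx_t−Δx̄)(Δx_{t+1}−Δx̄) = -1005.8781
Denominator Σ(Δx_t−Δx̄)² = 1742.8890
r_1(Δx) = -1005.8781 / 1742.8890 = -0.577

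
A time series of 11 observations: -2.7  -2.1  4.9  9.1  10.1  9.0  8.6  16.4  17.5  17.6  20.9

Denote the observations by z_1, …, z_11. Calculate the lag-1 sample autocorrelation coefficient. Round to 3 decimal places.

0.655

Mean z̄ = (-2.7 − 2.1 + 4.9 + 9.1 + 10.1 + 9.0 + 8.6 + 16.4 + 17.5 + 17.6 + 20.9)/11 = 9.9364
Numerator Σ_{t=1}^{10}(z_t−z̄)(z_{t+1}−z̄) = 400.1260
Denominator Σ(z_t−z̄)² = 611.2255
r_1 = 400.1260 / 611.2255 = 0.655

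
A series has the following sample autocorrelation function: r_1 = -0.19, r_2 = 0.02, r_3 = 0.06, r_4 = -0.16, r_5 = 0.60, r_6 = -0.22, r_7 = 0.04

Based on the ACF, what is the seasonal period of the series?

The largest autocorrelation is r_5 = 0.60; the remaining lags stay at or below 0.06.
The dominant spike at lag 5 indicates a seasonal period of 5.

5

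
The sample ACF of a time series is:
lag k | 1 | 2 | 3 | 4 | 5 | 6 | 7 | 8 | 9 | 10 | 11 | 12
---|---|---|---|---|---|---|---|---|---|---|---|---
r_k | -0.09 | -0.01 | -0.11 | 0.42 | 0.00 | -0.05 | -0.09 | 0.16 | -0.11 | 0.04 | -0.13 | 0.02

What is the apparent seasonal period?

The largest autocorrelation is r_4 = 0.42, with a weaker echo at lag 8 (0.16); the remaining lags stay at or below 0.04.
The dominant spike at lag 4 indicates a seasonal period of 4.

4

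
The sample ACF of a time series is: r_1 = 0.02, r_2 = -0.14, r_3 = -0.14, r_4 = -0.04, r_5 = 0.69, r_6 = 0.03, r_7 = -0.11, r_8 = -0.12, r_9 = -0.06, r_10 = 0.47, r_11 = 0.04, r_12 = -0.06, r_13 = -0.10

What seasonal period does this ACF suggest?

5

The largest autocorrelation is r_5 = 0.69, with a weaker echo at lag 10 (0.47); the remaining lags stay at or below 0.04.
The dominant spike at lag 5 indicates a seasonal period of 5.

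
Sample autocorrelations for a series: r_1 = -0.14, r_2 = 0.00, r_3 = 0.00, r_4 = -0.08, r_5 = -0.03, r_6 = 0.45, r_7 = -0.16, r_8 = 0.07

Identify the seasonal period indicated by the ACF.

The largest autocorrelation is r_6 = 0.45; the remaining lags stay at or below 0.07.
The dominant spike at lag 6 indicates a seasonal period of 6.

6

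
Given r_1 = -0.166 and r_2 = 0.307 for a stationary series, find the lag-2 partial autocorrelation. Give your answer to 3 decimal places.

0.287

φ_{22} = (r_2 − r_1²) / (1 − r_1²)
r_1² = (-0.166)² = 0.027556
Numerator = 0.307 − 0.0276 = 0.2794; denominator = 1 − 0.0276 = 0.9724
φ_{22} = 0.2794 / 0.9724 = 0.287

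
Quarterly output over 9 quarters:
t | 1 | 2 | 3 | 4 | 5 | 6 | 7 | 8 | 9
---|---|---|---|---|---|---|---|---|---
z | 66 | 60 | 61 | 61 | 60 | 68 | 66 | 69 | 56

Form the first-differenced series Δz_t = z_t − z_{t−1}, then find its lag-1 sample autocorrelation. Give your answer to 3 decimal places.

First differences Δz: -6, 1, 0, -1, 8, -2, 3, -13
Mean of differences = -1.2500
Numerator Σ(Δz_t−Δz̄)(Δz_{t+1}−Δz̄) = -65.3125
Denominator Σ(Δz_t−Δz̄)² = 271.5000
r_1(Δz) = -65.3125 / 271.5000 = -0.241

-0.241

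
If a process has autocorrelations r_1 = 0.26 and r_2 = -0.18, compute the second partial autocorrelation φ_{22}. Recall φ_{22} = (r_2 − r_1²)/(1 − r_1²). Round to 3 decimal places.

φ_{22} = (r_2 − r_1²) / (1 − r_1²)
r_1² = (0.26)² = 0.0676
Numerator = -0.18 − 0.0676 = -0.2476; denominator = 1 − 0.0676 = 0.9324
φ_{22} = -0.2476 / 0.9324 = -0.266

-0.266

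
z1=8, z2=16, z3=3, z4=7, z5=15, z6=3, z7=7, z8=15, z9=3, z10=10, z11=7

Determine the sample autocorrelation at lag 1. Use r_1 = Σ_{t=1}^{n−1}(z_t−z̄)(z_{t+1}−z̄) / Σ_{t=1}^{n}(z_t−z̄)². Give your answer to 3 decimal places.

-0.541

Mean z̄ = (8 + 16 + 3 + 7 + 15 + 3 + 7 + 15 + 3 + 10 + 7)/11 = 8.5455
Numerator Σ_{t=1}^{10}(z_t−z̄)(z_{t+1}−z̄) = -130.1157
Denominator Σ(z_t−z̄)² = 240.7273
r_1 = -130.1157 / 240.7273 = -0.541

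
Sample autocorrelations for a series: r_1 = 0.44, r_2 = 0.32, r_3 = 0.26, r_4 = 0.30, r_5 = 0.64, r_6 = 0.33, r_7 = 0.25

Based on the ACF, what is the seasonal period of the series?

5

The largest autocorrelation is r_5 = 0.64; the remaining lags stay at or below 0.44. The elevated value at lag 1 (0.44), dropping to 0.32 at lag 2, reflects decaying short-term dependence rather than seasonality.
The dominant spike at lag 5 indicates a seasonal period of 5.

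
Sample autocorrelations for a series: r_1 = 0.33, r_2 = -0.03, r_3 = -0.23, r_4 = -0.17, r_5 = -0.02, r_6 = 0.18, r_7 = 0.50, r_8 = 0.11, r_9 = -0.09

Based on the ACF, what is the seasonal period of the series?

7

The largest autocorrelation is r_7 = 0.50; the remaining lags stay at or below 0.33.
The dominant spike at lag 7 indicates a seasonal period of 7.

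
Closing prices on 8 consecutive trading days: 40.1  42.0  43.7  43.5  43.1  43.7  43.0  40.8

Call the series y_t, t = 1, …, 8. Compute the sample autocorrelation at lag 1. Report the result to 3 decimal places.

0.218

Mean ȳ = (40.1 + 42.0 + 43.7 + 43.5 + 43.1 + 43.7 + 43.0 + 40.8)/8 = 42.4875
Deviations from mean: -2.3875, -0.4875, 1.2125, 1.0125, 0.6125, 1.2125, 0.5125, -1.6875
Numerator Σ_{t=1}^{7}(y_t−ȳ)(y_{t+1}−ȳ) = 2.9198
Denominator Σ(y_t−ȳ)² = 13.3888
r_1 = 2.9198 / 13.3888 = 0.218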